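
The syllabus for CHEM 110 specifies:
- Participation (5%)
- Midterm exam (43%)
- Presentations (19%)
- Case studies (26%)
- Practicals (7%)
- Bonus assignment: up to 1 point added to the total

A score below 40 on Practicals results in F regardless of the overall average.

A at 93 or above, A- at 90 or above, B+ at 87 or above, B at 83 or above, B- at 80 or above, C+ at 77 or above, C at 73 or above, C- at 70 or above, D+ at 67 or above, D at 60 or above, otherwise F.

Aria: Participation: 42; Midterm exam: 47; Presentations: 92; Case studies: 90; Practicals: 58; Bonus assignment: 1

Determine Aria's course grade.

D+

Practicals score 58 ≥ 40: minimum met.
Weighted total:
  Participation 42 × 0.05 = 2.1
  Midterm exam 47 × 0.43 = 20.21
  Presentations 92 × 0.19 = 17.48
  Case studies 90 × 0.26 = 23.4
  Practicals 58 × 0.07 = 4.06
Sum = 67.25
Bonus assignment: 67.25 + 1 = 68.25
68.25 is ≥ 67 and < 70 → D+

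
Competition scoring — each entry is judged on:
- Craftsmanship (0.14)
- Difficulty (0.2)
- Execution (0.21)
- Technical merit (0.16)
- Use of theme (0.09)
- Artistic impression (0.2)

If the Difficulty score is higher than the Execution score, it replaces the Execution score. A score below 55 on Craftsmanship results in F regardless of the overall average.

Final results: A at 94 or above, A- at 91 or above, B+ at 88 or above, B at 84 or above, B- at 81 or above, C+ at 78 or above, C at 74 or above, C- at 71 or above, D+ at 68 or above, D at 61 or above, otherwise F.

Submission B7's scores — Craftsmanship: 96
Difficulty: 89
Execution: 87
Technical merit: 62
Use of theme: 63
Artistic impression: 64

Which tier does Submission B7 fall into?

Difficulty (89) > Execution (87), so Execution counts as 89.
Craftsmanship score 96 ≥ 55: minimum met.
Weighted total:
  Craftsmanship 96 × 0.14 = 13.44
  Difficulty 89 × 0.2 = 17.8
  Execution 89 × 0.21 = 18.69
  Technical merit 62 × 0.16 = 9.92
  Use of theme 63 × 0.09 = 5.67
  Artistic impression 64 × 0.2 = 12.8
Sum = 78.32
78.32 is ≥ 78 and < 81 → C+

C+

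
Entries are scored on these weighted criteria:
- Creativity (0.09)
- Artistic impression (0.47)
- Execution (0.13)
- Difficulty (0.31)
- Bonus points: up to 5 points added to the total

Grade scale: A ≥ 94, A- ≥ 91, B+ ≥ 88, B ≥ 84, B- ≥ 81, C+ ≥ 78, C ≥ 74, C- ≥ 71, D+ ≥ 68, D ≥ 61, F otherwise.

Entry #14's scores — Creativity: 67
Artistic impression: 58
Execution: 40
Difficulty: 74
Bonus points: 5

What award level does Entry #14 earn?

Weighted total:
  Creativity 67 × 0.09 = 6.03
  Artistic impression 58 × 0.47 = 27.26
  Execution 40 × 0.13 = 5.2
  Difficulty 74 × 0.31 = 22.94
Sum = 61.43
Bonus points: 61.43 + 5 = 66.43
66.43 is ≥ 61 and < 68 → D

D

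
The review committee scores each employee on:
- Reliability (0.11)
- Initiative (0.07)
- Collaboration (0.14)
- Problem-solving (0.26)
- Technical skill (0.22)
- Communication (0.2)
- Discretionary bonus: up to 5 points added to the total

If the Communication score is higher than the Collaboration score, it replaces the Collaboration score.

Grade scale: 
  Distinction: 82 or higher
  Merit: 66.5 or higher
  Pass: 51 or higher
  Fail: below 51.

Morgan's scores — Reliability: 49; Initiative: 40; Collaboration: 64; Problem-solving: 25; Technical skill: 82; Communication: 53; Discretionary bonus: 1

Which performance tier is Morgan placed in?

Pass

Communication (53) ≤ Collaboration (64), so Collaboration stays at 64.
Weighted total:
  Reliability 49 × 0.11 = 5.39
  Initiative 40 × 0.07 = 2.8
  Collaboration 64 × 0.14 = 8.96
  Problem-solving 25 × 0.26 = 6.5
  Technical skill 82 × 0.22 = 18.04
  Communication 53 × 0.2 = 10.6
Sum = 52.29
Discretionary bonus: 52.29 + 1 = 53.29
53.29 is ≥ 51 and < 66.5 → Pass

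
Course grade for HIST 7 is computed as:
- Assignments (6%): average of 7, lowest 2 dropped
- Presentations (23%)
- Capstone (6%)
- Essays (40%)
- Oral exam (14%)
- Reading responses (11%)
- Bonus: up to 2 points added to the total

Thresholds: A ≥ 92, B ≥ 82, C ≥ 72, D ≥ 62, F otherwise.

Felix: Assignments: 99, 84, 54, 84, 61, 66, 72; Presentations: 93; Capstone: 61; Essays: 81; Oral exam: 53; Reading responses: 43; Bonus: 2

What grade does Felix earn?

C

Assignments: drop 54, 61 → average of remaining 5 = 405/5 = 81
Weighted total:
  Assignments 81 × 0.06 = 4.86
  Presentations 93 × 0.23 = 21.39
  Capstone 61 × 0.06 = 3.66
  Essays 81 × 0.4 = 32.4
  Oral exam 53 × 0.14 = 7.42
  Reading responses 43 × 0.11 = 4.73
Sum = 74.46
Bonus: 74.46 + 2 = 76.46
76.46 is ≥ 72 and < 82 → C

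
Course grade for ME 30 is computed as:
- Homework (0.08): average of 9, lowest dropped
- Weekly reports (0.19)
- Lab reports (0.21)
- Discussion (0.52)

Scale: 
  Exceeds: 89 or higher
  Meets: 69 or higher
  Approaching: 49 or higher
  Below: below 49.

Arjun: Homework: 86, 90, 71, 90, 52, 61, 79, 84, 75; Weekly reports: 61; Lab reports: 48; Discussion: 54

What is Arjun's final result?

Homework: drop 52 → average of remaining 8 = 636/8 = 79.5
Weighted total:
  Homework 79.5 × 0.08 = 6.36
  Weekly reports 61 × 0.19 = 11.59
  Lab reports 48 × 0.21 = 10.08
  Discussion 54 × 0.52 = 28.08
Sum = 56.11
56.11 is ≥ 49 and < 69 → Approaching

Approaching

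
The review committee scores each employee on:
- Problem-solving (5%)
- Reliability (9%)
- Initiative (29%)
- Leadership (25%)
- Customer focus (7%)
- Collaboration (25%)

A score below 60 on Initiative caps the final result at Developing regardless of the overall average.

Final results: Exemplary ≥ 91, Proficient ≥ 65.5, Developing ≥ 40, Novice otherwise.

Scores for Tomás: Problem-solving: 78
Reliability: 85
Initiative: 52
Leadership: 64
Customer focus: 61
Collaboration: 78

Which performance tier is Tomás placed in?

Developing

Initiative score 52 < 60: minimum not met.
Weighted total:
  Problem-solving 78 × 0.05 = 3.9
  Reliability 85 × 0.09 = 7.65
  Initiative 52 × 0.29 = 15.08
  Leadership 64 × 0.25 = 16
  Customer focus 61 × 0.07 = 4.27
  Collaboration 78 × 0.25 = 19.5
Sum = 66.4
66.4 would be Proficient; cap at Developing applies → Developing.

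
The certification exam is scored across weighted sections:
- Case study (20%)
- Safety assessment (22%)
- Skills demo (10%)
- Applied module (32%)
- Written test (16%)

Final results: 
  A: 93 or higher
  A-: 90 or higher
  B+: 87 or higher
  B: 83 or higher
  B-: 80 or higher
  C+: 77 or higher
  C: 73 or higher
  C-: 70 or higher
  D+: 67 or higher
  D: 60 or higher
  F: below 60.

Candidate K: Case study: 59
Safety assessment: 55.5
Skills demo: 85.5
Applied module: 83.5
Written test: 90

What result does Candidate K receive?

C

Weighted total:
  Case study 59 × 0.2 = 11.8
  Safety assessment 55.5 × 0.22 = 12.21
  Skills demo 85.5 × 0.1 = 8.55
  Applied module 83.5 × 0.32 = 26.72
  Written test 90 × 0.16 = 14.4
Sum = 73.68
73.68 is ≥ 73 and < 77 → C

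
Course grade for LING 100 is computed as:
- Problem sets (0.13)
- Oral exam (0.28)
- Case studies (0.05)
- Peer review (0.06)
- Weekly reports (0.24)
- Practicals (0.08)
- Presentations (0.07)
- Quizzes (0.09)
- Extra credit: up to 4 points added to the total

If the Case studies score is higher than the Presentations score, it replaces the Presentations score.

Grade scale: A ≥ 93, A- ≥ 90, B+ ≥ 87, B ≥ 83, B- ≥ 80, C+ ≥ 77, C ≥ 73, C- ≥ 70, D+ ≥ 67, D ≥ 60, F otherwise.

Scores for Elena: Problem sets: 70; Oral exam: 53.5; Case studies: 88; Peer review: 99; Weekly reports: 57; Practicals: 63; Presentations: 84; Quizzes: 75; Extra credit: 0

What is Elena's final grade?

D

Case studies (88) > Presentations (84), so Presentations counts as 88.
Weighted total:
  Problem sets 70 × 0.13 = 9.1
  Oral exam 53.5 × 0.28 = 14.98
  Case studies 88 × 0.05 = 4.4
  Peer review 99 × 0.06 = 5.94
  Weekly reports 57 × 0.24 = 13.68
  Practicals 63 × 0.08 = 5.04
  Presentations 88 × 0.07 = 6.16
  Quizzes 75 × 0.09 = 6.75
Sum = 66.05
Extra credit: 66.05 + 0 = 66.05
66.05 is ≥ 60 and < 67 → D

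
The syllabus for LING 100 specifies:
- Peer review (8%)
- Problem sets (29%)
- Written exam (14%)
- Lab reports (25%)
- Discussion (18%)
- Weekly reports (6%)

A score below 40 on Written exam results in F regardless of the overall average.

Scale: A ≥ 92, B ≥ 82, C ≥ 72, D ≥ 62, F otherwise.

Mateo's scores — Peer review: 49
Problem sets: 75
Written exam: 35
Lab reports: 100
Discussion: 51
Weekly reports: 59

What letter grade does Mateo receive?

Written exam score 35 < 40: minimum not met.
Weighted total:
  Peer review 49 × 0.08 = 3.92
  Problem sets 75 × 0.29 = 21.75
  Written exam 35 × 0.14 = 4.9
  Lab reports 100 × 0.25 = 25
  Discussion 51 × 0.18 = 9.18
  Weekly reports 59 × 0.06 = 3.54
Sum = 68.29
Because the Written exam minimum was not met, the result is F.

F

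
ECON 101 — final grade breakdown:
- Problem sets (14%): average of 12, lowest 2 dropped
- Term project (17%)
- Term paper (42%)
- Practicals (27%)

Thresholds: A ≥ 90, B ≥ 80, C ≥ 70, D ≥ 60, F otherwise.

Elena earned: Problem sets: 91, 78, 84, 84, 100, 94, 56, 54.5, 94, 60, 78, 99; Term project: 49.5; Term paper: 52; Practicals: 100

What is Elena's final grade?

D

Problem sets: drop 54.5, 56 → average of remaining 10 = 862/10 = 86.2
Weighted total:
  Problem sets 86.2 × 0.14 = 12.068
  Term project 49.5 × 0.17 = 8.415
  Term paper 52 × 0.42 = 21.84
  Practicals 100 × 0.27 = 27
Sum = 69.323
69.323 is ≥ 60 and < 70 → D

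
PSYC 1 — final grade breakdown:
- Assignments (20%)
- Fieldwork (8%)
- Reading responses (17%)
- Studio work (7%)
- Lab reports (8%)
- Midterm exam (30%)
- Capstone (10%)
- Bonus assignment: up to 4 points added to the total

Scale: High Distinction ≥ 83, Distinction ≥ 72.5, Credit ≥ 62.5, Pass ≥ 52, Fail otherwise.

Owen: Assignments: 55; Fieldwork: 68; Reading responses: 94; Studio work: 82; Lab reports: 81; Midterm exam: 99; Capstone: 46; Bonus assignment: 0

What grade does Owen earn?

Weighted total:
  Assignments 55 × 0.2 = 11
  Fieldwork 68 × 0.08 = 5.44
  Reading responses 94 × 0.17 = 15.98
  Studio work 82 × 0.07 = 5.74
  Lab reports 81 × 0.08 = 6.48
  Midterm exam 99 × 0.3 = 29.7
  Capstone 46 × 0.1 = 4.6
Sum = 78.94
Bonus assignment: 78.94 + 0 = 78.94
78.94 is ≥ 72.5 and < 83 → Distinction

Distinction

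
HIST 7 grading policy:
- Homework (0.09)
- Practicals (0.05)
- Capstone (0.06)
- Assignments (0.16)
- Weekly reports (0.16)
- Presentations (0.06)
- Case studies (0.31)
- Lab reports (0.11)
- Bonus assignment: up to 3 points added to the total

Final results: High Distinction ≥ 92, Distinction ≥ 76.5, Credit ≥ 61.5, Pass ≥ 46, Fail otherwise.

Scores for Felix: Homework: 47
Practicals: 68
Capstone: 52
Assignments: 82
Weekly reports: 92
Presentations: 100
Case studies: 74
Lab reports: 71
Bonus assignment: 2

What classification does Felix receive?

Weighted total:
  Homework 47 × 0.09 = 4.23
  Practicals 68 × 0.05 = 3.4
  Capstone 52 × 0.06 = 3.12
  Assignments 82 × 0.16 = 13.12
  Weekly reports 92 × 0.16 = 14.72
  Presentations 100 × 0.06 = 6
  Case studies 74 × 0.31 = 22.94
  Lab reports 71 × 0.11 = 7.81
Sum = 75.34
Bonus assignment: 75.34 + 2 = 77.34
77.34 is ≥ 76.5 and < 92 → Distinction

Distinction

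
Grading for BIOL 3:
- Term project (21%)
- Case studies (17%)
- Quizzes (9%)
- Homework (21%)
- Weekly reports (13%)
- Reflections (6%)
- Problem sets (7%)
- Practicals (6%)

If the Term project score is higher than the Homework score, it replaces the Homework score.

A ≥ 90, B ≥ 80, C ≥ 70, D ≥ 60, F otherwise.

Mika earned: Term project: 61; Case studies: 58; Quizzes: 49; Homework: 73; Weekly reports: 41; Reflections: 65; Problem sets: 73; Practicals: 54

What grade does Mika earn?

F

Term project (61) ≤ Homework (73), so Homework stays at 73.
Weighted total:
  Term project 61 × 0.21 = 12.81
  Case studies 58 × 0.17 = 9.86
  Quizzes 49 × 0.09 = 4.41
  Homework 73 × 0.21 = 15.33
  Weekly reports 41 × 0.13 = 5.33
  Reflections 65 × 0.06 = 3.9
  Problem sets 73 × 0.07 = 5.11
  Practicals 54 × 0.06 = 3.24
Sum = 59.99
59.99 < 60 → F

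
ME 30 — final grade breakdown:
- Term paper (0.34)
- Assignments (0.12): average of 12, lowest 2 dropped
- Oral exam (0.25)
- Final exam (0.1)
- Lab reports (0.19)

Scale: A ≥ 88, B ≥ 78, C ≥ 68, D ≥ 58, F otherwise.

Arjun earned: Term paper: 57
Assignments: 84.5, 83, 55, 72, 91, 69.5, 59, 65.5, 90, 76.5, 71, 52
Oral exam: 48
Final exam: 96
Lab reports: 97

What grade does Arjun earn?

C

Assignments: drop 52, 55 → average of remaining 10 = 762/10 = 76.2
Weighted total:
  Term paper 57 × 0.34 = 19.38
  Assignments 76.2 × 0.12 = 9.144
  Oral exam 48 × 0.25 = 12
  Final exam 96 × 0.1 = 9.6
  Lab reports 97 × 0.19 = 18.43
Sum = 68.554
68.554 is ≥ 68 and < 78 → C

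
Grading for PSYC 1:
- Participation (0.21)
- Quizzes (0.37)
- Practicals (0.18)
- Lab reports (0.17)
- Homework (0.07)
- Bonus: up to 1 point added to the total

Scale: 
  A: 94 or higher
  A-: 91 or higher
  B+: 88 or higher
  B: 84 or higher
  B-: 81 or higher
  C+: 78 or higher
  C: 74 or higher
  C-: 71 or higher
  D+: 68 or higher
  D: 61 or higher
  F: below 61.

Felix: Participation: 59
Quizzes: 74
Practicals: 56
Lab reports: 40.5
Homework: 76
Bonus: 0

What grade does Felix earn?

Weighted total:
  Participation 59 × 0.21 = 12.39
  Quizzes 74 × 0.37 = 27.38
  Practicals 56 × 0.18 = 10.08
  Lab reports 40.5 × 0.17 = 6.885
  Homework 76 × 0.07 = 5.32
Sum = 62.055
Bonus: 62.055 + 0 = 62.055
62.055 is ≥ 61 and < 68 → D

D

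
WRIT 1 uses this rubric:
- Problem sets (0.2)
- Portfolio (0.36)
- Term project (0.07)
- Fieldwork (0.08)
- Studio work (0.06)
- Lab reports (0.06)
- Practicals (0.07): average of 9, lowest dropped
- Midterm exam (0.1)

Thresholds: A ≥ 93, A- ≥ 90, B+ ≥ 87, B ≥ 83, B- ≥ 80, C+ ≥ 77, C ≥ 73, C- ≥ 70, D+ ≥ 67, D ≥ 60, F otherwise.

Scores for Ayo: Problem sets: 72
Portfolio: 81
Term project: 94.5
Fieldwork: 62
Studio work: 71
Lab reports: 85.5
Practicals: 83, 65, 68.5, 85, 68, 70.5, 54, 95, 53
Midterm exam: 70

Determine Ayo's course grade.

Practicals: drop 53 → average of remaining 8 = 589/8 = 73.625
Weighted total:
  Problem sets 72 × 0.2 = 14.4
  Portfolio 81 × 0.36 = 29.16
  Term project 94.5 × 0.07 = 6.615
  Fieldwork 62 × 0.08 = 4.96
  Studio work 71 × 0.06 = 4.26
  Lab reports 85.5 × 0.06 = 5.13
  Practicals 73.625 × 0.07 = 5.15375
  Midterm exam 70 × 0.1 = 7
Sum = 76.67875
76.67875 is ≥ 73 and < 77 → C

C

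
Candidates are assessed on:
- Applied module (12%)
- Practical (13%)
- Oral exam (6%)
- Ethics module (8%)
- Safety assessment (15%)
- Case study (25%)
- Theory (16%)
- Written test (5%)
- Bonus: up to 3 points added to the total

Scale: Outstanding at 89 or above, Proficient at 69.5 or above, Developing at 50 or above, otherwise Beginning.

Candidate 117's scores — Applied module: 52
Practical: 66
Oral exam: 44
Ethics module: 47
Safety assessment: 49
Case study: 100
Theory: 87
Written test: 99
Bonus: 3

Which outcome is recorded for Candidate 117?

Proficient

Weighted total:
  Applied module 52 × 0.12 = 6.24
  Practical 66 × 0.13 = 8.58
  Oral exam 44 × 0.06 = 2.64
  Ethics module 47 × 0.08 = 3.76
  Safety assessment 49 × 0.15 = 7.35
  Case study 100 × 0.25 = 25
  Theory 87 × 0.16 = 13.92
  Written test 99 × 0.05 = 4.95
Sum = 72.44
Bonus: 72.44 + 3 = 75.44
75.44 is ≥ 69.5 and < 89 → Proficient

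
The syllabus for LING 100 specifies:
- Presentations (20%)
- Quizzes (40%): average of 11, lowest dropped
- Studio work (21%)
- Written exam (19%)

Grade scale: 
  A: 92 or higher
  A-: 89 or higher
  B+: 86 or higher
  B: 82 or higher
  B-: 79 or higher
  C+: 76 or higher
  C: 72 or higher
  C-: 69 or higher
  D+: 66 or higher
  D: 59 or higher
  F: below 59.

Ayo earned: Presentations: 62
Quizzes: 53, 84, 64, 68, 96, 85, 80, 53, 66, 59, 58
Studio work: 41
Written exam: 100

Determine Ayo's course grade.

D+

Quizzes: drop 53 → average of remaining 10 = 713/10 = 71.3
Weighted total:
  Presentations 62 × 0.2 = 12.4
  Quizzes 71.3 × 0.4 = 28.52
  Studio work 41 × 0.21 = 8.61
  Written exam 100 × 0.19 = 19
Sum = 68.53
68.53 is ≥ 66 and < 69 → D+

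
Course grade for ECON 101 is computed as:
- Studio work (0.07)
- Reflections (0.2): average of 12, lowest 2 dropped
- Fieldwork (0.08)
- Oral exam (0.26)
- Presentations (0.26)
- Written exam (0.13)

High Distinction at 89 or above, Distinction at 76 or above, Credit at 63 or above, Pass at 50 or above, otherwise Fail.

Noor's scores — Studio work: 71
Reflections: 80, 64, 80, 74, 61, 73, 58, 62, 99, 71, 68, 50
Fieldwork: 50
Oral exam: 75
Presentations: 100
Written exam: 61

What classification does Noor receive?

Distinction

Reflections: drop 50, 58 → average of remaining 10 = 732/10 = 73.2
Weighted total:
  Studio work 71 × 0.07 = 4.97
  Reflections 73.2 × 0.2 = 14.64
  Fieldwork 50 × 0.08 = 4
  Oral exam 75 × 0.26 = 19.5
  Presentations 100 × 0.26 = 26
  Written exam 61 × 0.13 = 7.93
Sum = 77.04
77.04 is ≥ 76 and < 89 → Distinction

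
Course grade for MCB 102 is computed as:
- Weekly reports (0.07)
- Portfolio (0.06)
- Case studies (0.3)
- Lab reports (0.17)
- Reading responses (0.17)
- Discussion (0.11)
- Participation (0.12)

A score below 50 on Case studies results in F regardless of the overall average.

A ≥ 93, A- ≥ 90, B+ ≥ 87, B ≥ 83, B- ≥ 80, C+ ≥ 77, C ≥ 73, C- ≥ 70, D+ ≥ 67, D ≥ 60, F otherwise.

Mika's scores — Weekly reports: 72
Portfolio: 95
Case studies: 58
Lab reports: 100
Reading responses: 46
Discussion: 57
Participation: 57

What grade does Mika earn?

Case studies score 58 ≥ 50: minimum met.
Weighted total:
  Weekly reports 72 × 0.07 = 5.04
  Portfolio 95 × 0.06 = 5.7
  Case studies 58 × 0.3 = 17.4
  Lab reports 100 × 0.17 = 17
  Reading responses 46 × 0.17 = 7.82
  Discussion 57 × 0.11 = 6.27
  Participation 57 × 0.12 = 6.84
Sum = 66.07
66.07 is ≥ 60 and < 67 → D

D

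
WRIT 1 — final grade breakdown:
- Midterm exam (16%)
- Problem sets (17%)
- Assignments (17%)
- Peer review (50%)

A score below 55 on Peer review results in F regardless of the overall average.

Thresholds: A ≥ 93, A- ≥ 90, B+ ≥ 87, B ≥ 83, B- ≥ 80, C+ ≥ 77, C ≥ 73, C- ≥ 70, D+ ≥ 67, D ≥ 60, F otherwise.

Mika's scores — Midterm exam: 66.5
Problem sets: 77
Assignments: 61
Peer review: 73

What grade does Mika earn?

C-

Peer review score 73 ≥ 55: minimum met.
Weighted total:
  Midterm exam 66.5 × 0.16 = 10.64
  Problem sets 77 × 0.17 = 13.09
  Assignments 61 × 0.17 = 10.37
  Peer review 73 × 0.5 = 36.5
Sum = 70.6
70.6 is ≥ 70 and < 73 → C-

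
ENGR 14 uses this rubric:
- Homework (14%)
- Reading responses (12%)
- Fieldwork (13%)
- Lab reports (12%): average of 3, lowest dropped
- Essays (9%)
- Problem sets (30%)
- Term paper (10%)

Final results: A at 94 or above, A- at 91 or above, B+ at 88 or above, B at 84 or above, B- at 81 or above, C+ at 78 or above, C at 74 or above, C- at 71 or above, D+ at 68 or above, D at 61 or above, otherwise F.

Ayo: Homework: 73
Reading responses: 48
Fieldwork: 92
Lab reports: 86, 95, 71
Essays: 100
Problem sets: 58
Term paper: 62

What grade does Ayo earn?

Lab reports: drop 71 → average of remaining 2 = 181/2 = 90.5
Weighted total:
  Homework 73 × 0.14 = 10.22
  Reading responses 48 × 0.12 = 5.76
  Fieldwork 92 × 0.13 = 11.96
  Lab reports 90.5 × 0.12 = 10.86
  Essays 100 × 0.09 = 9
  Problem sets 58 × 0.3 = 17.4
  Term paper 62 × 0.1 = 6.2
Sum = 71.4
71.4 is ≥ 71 and < 74 → C-

C-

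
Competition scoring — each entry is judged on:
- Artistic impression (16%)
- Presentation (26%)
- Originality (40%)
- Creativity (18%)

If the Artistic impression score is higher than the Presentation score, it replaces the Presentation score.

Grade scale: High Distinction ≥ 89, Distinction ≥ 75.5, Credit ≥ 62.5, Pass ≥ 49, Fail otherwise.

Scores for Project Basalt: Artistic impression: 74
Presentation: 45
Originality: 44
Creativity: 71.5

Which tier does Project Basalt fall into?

Pass

Artistic impression (74) > Presentation (45), so Presentation counts as 74.
Weighted total:
  Artistic impression 74 × 0.16 = 11.84
  Presentation 74 × 0.26 = 19.24
  Originality 44 × 0.4 = 17.6
  Creativity 71.5 × 0.18 = 12.87
Sum = 61.55
61.55 is ≥ 49 and < 62.5 → Pass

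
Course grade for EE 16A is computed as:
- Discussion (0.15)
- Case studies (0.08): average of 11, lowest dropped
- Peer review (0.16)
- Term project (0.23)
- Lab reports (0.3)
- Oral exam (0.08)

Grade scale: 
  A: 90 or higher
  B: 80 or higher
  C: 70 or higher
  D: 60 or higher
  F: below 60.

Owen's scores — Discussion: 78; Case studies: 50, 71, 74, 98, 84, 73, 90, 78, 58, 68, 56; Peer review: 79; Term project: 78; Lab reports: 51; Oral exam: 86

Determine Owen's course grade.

C

Case studies: drop 50 → average of remaining 10 = 750/10 = 75
Weighted total:
  Discussion 78 × 0.15 = 11.7
  Case studies 75 × 0.08 = 6
  Peer review 79 × 0.16 = 12.64
  Term project 78 × 0.23 = 17.94
  Lab reports 51 × 0.3 = 15.3
  Oral exam 86 × 0.08 = 6.88
Sum = 70.46
70.46 is ≥ 70 and < 80 → C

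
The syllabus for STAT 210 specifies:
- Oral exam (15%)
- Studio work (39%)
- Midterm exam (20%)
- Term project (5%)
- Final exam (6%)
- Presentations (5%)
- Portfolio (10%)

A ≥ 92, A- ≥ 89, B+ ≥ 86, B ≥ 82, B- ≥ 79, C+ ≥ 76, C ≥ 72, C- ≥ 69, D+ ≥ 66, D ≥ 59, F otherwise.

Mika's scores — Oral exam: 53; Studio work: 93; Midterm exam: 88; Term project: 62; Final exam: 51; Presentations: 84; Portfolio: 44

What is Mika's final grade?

Weighted total:
  Oral exam 53 × 0.15 = 7.95
  Studio work 93 × 0.39 = 36.27
  Midterm exam 88 × 0.2 = 17.6
  Term project 62 × 0.05 = 3.1
  Final exam 51 × 0.06 = 3.06
  Presentations 84 × 0.05 = 4.2
  Portfolio 44 × 0.1 = 4.4
Sum = 76.58
76.58 is ≥ 76 and < 79 → C+

C+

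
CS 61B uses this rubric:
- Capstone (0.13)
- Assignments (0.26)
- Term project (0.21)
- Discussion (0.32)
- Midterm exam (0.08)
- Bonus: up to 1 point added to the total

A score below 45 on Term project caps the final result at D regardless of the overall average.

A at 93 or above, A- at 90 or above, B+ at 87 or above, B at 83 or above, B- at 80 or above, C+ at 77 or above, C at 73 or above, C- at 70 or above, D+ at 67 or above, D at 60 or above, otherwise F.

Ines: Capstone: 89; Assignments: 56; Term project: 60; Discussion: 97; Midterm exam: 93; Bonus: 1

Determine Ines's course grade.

C+

Term project score 60 ≥ 45: minimum met.
Weighted total:
  Capstone 89 × 0.13 = 11.57
  Assignments 56 × 0.26 = 14.56
  Term project 60 × 0.21 = 12.6
  Discussion 97 × 0.32 = 31.04
  Midterm exam 93 × 0.08 = 7.44
Sum = 77.21
Bonus: 77.21 + 1 = 78.21
78.21 is ≥ 77 and < 80 → C+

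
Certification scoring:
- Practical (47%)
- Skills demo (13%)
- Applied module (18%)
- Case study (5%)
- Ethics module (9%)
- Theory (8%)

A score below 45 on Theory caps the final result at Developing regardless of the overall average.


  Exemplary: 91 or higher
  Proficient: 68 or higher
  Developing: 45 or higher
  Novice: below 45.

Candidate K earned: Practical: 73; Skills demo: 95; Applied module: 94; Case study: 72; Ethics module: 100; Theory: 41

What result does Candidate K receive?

Developing

Theory score 41 < 45: minimum not met.
Weighted total:
  Practical 73 × 0.47 = 34.31
  Skills demo 95 × 0.13 = 12.35
  Applied module 94 × 0.18 = 16.92
  Case study 72 × 0.05 = 3.6
  Ethics module 100 × 0.09 = 9
  Theory 41 × 0.08 = 3.28
Sum = 79.46
79.46 would be Proficient; cap at Developing applies → Developing.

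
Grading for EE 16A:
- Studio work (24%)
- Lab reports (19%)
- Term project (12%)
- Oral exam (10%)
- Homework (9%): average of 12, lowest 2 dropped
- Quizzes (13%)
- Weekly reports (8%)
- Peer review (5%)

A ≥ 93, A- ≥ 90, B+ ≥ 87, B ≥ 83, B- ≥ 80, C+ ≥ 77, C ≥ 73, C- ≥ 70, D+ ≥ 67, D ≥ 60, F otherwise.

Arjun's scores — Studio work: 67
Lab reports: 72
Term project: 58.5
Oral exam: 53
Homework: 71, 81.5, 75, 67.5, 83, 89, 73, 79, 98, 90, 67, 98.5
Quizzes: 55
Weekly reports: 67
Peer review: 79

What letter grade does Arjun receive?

D

Homework: drop 67, 67.5 → average of remaining 10 = 838/10 = 83.8
Weighted total:
  Studio work 67 × 0.24 = 16.08
  Lab reports 72 × 0.19 = 13.68
  Term project 58.5 × 0.12 = 7.02
  Oral exam 53 × 0.1 = 5.3
  Homework 83.8 × 0.09 = 7.542
  Quizzes 55 × 0.13 = 7.15
  Weekly reports 67 × 0.08 = 5.36
  Peer review 79 × 0.05 = 3.95
Sum = 66.082
66.082 is ≥ 60 and < 67 → D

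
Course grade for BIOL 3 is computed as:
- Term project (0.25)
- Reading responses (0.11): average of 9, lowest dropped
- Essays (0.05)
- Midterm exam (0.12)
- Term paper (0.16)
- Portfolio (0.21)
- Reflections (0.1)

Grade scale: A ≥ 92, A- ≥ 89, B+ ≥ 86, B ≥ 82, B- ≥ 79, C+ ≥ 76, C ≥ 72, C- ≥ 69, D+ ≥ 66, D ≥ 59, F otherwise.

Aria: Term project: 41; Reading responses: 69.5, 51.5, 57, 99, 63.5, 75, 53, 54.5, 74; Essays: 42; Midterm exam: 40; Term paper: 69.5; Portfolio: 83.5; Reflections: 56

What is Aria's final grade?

Reading responses: drop 51.5 → average of remaining 8 = 545.5/8 = 68.1875
Weighted total:
  Term project 41 × 0.25 = 10.25
  Reading responses 68.1875 × 0.11 = 7.500625
  Essays 42 × 0.05 = 2.1
  Midterm exam 40 × 0.12 = 4.8
  Term paper 69.5 × 0.16 = 11.12
  Portfolio 83.5 × 0.21 = 17.535
  Reflections 56 × 0.1 = 5.6
Sum = 58.905625
58.905625 < 59 → F

F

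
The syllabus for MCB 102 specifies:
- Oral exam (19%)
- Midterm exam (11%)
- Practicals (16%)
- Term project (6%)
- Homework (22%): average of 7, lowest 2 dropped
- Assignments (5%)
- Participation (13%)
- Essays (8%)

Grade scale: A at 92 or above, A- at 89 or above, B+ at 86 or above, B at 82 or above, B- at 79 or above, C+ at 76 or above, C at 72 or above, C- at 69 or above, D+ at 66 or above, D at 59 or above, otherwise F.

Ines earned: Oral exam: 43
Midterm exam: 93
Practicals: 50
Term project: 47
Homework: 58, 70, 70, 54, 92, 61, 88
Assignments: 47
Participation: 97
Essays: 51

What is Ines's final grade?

Homework: drop 54, 58 → average of remaining 5 = 381/5 = 76.2
Weighted total:
  Oral exam 43 × 0.19 = 8.17
  Midterm exam 93 × 0.11 = 10.23
  Practicals 50 × 0.16 = 8
  Term project 47 × 0.06 = 2.82
  Homework 76.2 × 0.22 = 16.764
  Assignments 47 × 0.05 = 2.35
  Participation 97 × 0.13 = 12.61
  Essays 51 × 0.08 = 4.08
Sum = 65.024
65.024 is ≥ 59 and < 66 → D

D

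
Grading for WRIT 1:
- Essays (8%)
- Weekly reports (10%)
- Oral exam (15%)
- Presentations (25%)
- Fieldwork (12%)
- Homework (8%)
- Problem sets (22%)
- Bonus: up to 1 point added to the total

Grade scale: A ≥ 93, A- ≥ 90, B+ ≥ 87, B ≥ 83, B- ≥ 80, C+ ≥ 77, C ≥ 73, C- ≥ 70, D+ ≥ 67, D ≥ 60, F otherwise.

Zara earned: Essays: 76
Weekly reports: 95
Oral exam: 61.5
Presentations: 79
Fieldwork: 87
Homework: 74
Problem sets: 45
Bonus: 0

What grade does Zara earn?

C-

Weighted total:
  Essays 76 × 0.08 = 6.08
  Weekly reports 95 × 0.1 = 9.5
  Oral exam 61.5 × 0.15 = 9.225
  Presentations 79 × 0.25 = 19.75
  Fieldwork 87 × 0.12 = 10.44
  Homework 74 × 0.08 = 5.92
  Problem sets 45 × 0.22 = 9.9
Sum = 70.815
Bonus: 70.815 + 0 = 70.815
70.815 is ≥ 70 and < 73 → C-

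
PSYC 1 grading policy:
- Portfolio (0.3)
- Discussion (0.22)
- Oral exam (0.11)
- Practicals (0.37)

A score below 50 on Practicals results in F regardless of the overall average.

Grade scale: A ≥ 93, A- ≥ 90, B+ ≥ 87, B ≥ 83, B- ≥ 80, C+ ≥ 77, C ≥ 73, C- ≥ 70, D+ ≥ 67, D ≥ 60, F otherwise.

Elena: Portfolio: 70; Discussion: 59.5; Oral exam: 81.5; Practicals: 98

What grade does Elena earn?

C+

Practicals score 98 ≥ 50: minimum met.
Weighted total:
  Portfolio 70 × 0.3 = 21
  Discussion 59.5 × 0.22 = 13.09
  Oral exam 81.5 × 0.11 = 8.965
  Practicals 98 × 0.37 = 36.26
Sum = 79.315
79.315 is ≥ 77 and < 80 → C+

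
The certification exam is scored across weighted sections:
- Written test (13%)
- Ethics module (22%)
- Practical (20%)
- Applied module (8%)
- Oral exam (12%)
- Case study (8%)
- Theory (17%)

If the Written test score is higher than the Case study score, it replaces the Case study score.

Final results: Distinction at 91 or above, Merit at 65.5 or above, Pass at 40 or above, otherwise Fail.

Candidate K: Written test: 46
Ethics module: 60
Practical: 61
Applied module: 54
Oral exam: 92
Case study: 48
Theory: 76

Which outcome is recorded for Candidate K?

Pass

Written test (46) ≤ Case study (48), so Case study stays at 48.
Weighted total:
  Written test 46 × 0.13 = 5.98
  Ethics module 60 × 0.22 = 13.2
  Practical 61 × 0.2 = 12.2
  Applied module 54 × 0.08 = 4.32
  Oral exam 92 × 0.12 = 11.04
  Case study 48 × 0.08 = 3.84
  Theory 76 × 0.17 = 12.92
Sum = 63.5
63.5 is ≥ 40 and < 65.5 → Pass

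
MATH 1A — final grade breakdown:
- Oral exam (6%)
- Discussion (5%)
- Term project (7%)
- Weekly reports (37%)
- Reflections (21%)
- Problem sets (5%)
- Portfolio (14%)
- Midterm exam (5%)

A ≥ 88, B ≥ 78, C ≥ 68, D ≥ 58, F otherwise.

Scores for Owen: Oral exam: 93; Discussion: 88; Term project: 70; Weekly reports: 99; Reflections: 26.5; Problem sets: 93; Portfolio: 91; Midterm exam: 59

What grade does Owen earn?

C

Weighted total:
  Oral exam 93 × 0.06 = 5.58
  Discussion 88 × 0.05 = 4.4
  Term project 70 × 0.07 = 4.9
  Weekly reports 99 × 0.37 = 36.63
  Reflections 26.5 × 0.21 = 5.565
  Problem sets 93 × 0.05 = 4.65
  Portfolio 91 × 0.14 = 12.74
  Midterm exam 59 × 0.05 = 2.95
Sum = 77.415
77.415 is ≥ 68 and < 78 → C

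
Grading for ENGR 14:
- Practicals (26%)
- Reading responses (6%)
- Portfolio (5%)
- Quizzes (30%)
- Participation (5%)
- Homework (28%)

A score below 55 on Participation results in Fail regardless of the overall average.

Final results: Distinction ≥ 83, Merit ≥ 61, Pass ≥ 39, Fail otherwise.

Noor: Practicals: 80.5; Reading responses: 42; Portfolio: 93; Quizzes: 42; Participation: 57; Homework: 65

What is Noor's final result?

Merit

Participation score 57 ≥ 55: minimum met.
Weighted total:
  Practicals 80.5 × 0.26 = 20.93
  Reading responses 42 × 0.06 = 2.52
  Portfolio 93 × 0.05 = 4.65
  Quizzes 42 × 0.3 = 12.6
  Participation 57 × 0.05 = 2.85
  Homework 65 × 0.28 = 18.2
Sum = 61.75
61.75 is ≥ 61 and < 83 → Merit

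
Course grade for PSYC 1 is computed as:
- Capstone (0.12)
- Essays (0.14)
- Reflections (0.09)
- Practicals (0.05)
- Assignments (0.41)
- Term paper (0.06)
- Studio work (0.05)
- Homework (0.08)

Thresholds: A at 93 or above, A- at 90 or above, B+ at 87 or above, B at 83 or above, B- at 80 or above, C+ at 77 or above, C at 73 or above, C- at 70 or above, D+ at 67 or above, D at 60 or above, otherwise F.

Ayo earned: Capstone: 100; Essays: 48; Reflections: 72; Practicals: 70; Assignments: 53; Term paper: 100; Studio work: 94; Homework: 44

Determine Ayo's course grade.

D

Weighted total:
  Capstone 100 × 0.12 = 12
  Essays 48 × 0.14 = 6.72
  Reflections 72 × 0.09 = 6.48
  Practicals 70 × 0.05 = 3.5
  Assignments 53 × 0.41 = 21.73
  Term paper 100 × 0.06 = 6
  Studio work 94 × 0.05 = 4.7
  Homework 44 × 0.08 = 3.52
Sum = 64.65
64.65 is ≥ 60 and < 67 → D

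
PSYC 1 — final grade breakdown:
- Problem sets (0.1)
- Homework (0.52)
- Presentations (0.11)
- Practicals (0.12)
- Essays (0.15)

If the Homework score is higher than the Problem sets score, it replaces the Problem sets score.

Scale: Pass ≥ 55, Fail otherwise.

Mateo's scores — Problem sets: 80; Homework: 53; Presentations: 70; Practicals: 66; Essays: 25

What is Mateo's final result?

Homework (53) ≤ Problem sets (80), so Problem sets stays at 80.
Weighted total:
  Problem sets 80 × 0.1 = 8
  Homework 53 × 0.52 = 27.56
  Presentations 70 × 0.11 = 7.7
  Practicals 66 × 0.12 = 7.92
  Essays 25 × 0.15 = 3.75
Sum = 54.93
54.93 < 55 → Fail

Fail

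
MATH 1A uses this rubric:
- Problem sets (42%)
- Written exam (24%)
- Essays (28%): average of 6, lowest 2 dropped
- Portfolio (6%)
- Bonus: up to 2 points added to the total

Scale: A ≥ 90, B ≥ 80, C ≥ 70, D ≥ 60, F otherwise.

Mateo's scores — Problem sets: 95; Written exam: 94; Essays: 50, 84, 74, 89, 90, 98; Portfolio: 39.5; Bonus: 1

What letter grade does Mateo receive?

A

Essays: drop 50, 74 → average of remaining 4 = 361/4 = 90.25
Weighted total:
  Problem sets 95 × 0.42 = 39.9
  Written exam 94 × 0.24 = 22.56
  Essays 90.25 × 0.28 = 25.27
  Portfolio 39.5 × 0.06 = 2.37
Sum = 90.1
Bonus: 90.1 + 1 = 91.1
91.1 ≥ 90 → A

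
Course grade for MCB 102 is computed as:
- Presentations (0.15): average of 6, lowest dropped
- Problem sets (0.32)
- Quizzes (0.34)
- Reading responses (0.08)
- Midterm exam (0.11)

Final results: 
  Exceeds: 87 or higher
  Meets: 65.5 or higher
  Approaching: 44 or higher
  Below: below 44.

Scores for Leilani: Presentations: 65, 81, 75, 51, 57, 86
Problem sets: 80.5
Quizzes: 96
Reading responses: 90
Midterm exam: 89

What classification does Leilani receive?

Presentations: drop 51 → average of remaining 5 = 364/5 = 72.8
Weighted total:
  Presentations 72.8 × 0.15 = 10.92
  Problem sets 80.5 × 0.32 = 25.76
  Quizzes 96 × 0.34 = 32.64
  Reading responses 90 × 0.08 = 7.2
  Midterm exam 89 × 0.11 = 9.79
Sum = 86.31
86.31 is ≥ 65.5 and < 87 → Meets

Meets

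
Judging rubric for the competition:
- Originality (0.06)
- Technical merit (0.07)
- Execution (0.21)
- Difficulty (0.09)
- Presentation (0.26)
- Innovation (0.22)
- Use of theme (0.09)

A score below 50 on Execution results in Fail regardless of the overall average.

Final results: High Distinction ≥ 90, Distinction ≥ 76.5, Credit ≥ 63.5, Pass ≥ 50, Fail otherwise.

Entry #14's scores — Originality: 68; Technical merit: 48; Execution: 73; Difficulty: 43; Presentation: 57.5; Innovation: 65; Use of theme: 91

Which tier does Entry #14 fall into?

Credit

Execution score 73 ≥ 50: minimum met.
Weighted total:
  Originality 68 × 0.06 = 4.08
  Technical merit 48 × 0.07 = 3.36
  Execution 73 × 0.21 = 15.33
  Difficulty 43 × 0.09 = 3.87
  Presentation 57.5 × 0.26 = 14.95
  Innovation 65 × 0.22 = 14.3
  Use of theme 91 × 0.09 = 8.19
Sum = 64.08
64.08 is ≥ 63.5 and < 76.5 → Credit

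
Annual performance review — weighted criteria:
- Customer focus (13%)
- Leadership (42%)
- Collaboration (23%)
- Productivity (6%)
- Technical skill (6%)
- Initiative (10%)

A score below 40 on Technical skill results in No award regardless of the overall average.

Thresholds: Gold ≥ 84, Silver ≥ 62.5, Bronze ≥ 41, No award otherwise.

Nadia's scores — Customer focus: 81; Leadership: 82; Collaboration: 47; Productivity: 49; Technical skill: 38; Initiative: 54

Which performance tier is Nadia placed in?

Technical skill score 38 < 40: minimum not met.
Weighted total:
  Customer focus 81 × 0.13 = 10.53
  Leadership 82 × 0.42 = 34.44
  Collaboration 47 × 0.23 = 10.81
  Productivity 49 × 0.06 = 2.94
  Technical skill 38 × 0.06 = 2.28
  Initiative 54 × 0.1 = 5.4
Sum = 66.4
Because the Technical skill minimum was not met, the result is No award.

No award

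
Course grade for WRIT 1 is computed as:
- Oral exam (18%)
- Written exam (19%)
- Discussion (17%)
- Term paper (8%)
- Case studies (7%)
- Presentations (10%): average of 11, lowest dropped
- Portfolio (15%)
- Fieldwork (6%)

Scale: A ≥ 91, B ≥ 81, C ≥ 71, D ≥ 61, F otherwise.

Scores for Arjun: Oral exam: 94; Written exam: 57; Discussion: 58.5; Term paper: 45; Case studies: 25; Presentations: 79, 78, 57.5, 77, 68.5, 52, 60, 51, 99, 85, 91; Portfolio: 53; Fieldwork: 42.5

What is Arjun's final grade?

Presentations: drop 51 → average of remaining 10 = 747/10 = 74.7
Weighted total:
  Oral exam 94 × 0.18 = 16.92
  Written exam 57 × 0.19 = 10.83
  Discussion 58.5 × 0.17 = 9.945
  Term paper 45 × 0.08 = 3.6
  Case studies 25 × 0.07 = 1.75
  Presentations 74.7 × 0.1 = 7.47
  Portfolio 53 × 0.15 = 7.95
  Fieldwork 42.5 × 0.06 = 2.55
Sum = 61.015
61.015 is ≥ 61 and < 71 → D

D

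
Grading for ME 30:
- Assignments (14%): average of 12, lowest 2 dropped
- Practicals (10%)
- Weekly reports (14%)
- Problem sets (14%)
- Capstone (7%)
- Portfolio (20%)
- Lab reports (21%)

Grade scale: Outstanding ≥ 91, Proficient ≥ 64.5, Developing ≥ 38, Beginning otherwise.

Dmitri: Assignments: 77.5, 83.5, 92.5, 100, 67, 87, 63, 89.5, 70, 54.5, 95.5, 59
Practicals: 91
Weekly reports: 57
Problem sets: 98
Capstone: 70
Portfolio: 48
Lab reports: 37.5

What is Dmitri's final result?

Assignments: drop 54.5, 59 → average of remaining 10 = 825.5/10 = 82.55
Weighted total:
  Assignments 82.55 × 0.14 = 11.557
  Practicals 91 × 0.1 = 9.1
  Weekly reports 57 × 0.14 = 7.98
  Problem sets 98 × 0.14 = 13.72
  Capstone 70 × 0.07 = 4.9
  Portfolio 48 × 0.2 = 9.6
  Lab reports 37.5 × 0.21 = 7.875
Sum = 64.732
64.732 is ≥ 64.5 and < 91 → Proficient

Proficient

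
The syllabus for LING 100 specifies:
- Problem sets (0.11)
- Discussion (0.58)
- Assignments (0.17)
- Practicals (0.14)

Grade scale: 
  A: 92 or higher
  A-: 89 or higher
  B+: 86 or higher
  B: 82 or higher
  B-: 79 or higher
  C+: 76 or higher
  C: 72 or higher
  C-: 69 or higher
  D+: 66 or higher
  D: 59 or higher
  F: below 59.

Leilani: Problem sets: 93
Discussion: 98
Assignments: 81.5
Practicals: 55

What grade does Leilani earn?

Weighted total:
  Problem sets 93 × 0.11 = 10.23
  Discussion 98 × 0.58 = 56.84
  Assignments 81.5 × 0.17 = 13.855
  Practicals 55 × 0.14 = 7.7
Sum = 88.625
88.625 is ≥ 86 and < 89 → B+

B+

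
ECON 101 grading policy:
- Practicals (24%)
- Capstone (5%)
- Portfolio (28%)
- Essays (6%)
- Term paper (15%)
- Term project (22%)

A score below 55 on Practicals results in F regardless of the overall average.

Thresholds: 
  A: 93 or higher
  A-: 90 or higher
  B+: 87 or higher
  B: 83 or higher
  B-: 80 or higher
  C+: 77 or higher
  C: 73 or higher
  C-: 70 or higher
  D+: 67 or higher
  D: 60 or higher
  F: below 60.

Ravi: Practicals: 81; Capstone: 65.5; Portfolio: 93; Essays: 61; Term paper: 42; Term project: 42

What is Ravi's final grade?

D+

Practicals score 81 ≥ 55: minimum met.
Weighted total:
  Practicals 81 × 0.24 = 19.44
  Capstone 65.5 × 0.05 = 3.275
  Portfolio 93 × 0.28 = 26.04
  Essays 61 × 0.06 = 3.66
  Term paper 42 × 0.15 = 6.3
  Term project 42 × 0.22 = 9.24
Sum = 67.955
67.955 is ≥ 67 and < 70 → D+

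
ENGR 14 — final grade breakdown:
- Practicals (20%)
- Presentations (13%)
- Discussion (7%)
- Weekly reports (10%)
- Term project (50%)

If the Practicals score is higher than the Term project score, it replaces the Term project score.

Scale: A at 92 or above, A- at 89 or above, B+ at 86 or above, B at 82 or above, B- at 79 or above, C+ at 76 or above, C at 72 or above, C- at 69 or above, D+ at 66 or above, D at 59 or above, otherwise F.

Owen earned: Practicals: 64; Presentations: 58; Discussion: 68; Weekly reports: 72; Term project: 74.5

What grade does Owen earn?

Practicals (64) ≤ Term project (74.5), so Term project stays at 74.5.
Weighted total:
  Practicals 64 × 0.2 = 12.8
  Presentations 58 × 0.13 = 7.54
  Discussion 68 × 0.07 = 4.76
  Weekly reports 72 × 0.1 = 7.2
  Term project 74.5 × 0.5 = 37.25
Sum = 69.55
69.55 is ≥ 69 and < 72 → C-

C-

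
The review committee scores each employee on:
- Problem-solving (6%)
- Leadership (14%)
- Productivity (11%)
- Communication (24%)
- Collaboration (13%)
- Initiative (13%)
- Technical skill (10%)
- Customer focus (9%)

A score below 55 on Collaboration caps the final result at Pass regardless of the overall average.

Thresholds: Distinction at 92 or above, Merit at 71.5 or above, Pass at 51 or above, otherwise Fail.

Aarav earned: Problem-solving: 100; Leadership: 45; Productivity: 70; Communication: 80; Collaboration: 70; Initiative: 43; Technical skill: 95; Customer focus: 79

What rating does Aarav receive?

Pass

Collaboration score 70 ≥ 55: minimum met.
Weighted total:
  Problem-solving 100 × 0.06 = 6
  Leadership 45 × 0.14 = 6.3
  Productivity 70 × 0.11 = 7.7
  Communication 80 × 0.24 = 19.2
  Collaboration 70 × 0.13 = 9.1
  Initiative 43 × 0.13 = 5.59
  Technical skill 95 × 0.1 = 9.5
  Customer focus 79 × 0.09 = 7.11
Sum = 70.5
70.5 is ≥ 51 and < 71.5 → Pass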